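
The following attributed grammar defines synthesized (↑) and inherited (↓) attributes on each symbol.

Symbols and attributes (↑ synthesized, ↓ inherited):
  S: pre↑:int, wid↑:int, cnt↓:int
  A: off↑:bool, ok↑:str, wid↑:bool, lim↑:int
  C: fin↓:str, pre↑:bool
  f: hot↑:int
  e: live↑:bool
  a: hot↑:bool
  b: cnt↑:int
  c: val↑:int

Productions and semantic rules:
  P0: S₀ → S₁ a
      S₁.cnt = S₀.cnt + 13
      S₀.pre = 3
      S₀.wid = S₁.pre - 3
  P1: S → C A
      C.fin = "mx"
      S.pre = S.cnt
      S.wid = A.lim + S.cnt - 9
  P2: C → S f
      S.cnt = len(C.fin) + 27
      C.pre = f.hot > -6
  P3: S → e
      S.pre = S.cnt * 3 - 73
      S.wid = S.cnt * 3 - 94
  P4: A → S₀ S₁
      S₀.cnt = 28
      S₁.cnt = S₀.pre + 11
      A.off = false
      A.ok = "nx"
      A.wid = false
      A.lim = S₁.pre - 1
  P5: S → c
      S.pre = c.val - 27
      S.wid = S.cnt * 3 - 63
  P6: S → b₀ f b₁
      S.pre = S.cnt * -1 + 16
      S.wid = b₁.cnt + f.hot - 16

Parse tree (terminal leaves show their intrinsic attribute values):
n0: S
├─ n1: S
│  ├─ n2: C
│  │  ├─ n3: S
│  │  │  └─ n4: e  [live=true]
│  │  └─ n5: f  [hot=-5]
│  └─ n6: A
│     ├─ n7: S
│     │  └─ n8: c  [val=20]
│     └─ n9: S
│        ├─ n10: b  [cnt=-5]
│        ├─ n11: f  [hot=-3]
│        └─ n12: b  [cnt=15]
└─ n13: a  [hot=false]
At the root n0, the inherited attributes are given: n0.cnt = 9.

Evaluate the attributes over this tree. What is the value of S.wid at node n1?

1. n0.cnt = 9  [given at root]
2. n1.cnt = 22  [S₀.cnt + 13]
3. n2.fin = "mx"  ["mx"]
4. n3.cnt = 29  [len(C.fin) + 27]
5. n4.live = true  [terminal]
6. n3.pre = 14  [S.cnt * 3 - 73]
7. n3.wid = -7  [S.cnt * 3 - 94]
8. n5.hot = -5  [terminal]
9. n2.pre = true  [f.hot > -6]
10. n7.cnt = 28  [28]
11. n8.val = 20  [terminal]
12. n7.pre = -7  [c.val - 27]
13. n7.wid = 21  [S.cnt * 3 - 63]
14. n9.cnt = 4  [S₀.pre + 11]
15. n10.cnt = -5  [terminal]
16. n11.hot = -3  [terminal]
17. n12.cnt = 15  [terminal]
18. n9.pre = 12  [S.cnt * -1 + 16]
19. n9.wid = -4  [b₁.cnt + f.hot - 16]
20. n6.off = false  [false]
21. n6.ok = "nx"  ["nx"]
22. n6.wid = false  [false]
23. n6.lim = 11  [S₁.pre - 1]
24. n1.pre = 22  [S.cnt]
25. n1.wid = 24  [A.lim + S.cnt - 9]
26. n13.hot = false  [terminal]
27. n0.pre = 3  [3]
28. n0.wid = 19  [S₁.pre - 3]

24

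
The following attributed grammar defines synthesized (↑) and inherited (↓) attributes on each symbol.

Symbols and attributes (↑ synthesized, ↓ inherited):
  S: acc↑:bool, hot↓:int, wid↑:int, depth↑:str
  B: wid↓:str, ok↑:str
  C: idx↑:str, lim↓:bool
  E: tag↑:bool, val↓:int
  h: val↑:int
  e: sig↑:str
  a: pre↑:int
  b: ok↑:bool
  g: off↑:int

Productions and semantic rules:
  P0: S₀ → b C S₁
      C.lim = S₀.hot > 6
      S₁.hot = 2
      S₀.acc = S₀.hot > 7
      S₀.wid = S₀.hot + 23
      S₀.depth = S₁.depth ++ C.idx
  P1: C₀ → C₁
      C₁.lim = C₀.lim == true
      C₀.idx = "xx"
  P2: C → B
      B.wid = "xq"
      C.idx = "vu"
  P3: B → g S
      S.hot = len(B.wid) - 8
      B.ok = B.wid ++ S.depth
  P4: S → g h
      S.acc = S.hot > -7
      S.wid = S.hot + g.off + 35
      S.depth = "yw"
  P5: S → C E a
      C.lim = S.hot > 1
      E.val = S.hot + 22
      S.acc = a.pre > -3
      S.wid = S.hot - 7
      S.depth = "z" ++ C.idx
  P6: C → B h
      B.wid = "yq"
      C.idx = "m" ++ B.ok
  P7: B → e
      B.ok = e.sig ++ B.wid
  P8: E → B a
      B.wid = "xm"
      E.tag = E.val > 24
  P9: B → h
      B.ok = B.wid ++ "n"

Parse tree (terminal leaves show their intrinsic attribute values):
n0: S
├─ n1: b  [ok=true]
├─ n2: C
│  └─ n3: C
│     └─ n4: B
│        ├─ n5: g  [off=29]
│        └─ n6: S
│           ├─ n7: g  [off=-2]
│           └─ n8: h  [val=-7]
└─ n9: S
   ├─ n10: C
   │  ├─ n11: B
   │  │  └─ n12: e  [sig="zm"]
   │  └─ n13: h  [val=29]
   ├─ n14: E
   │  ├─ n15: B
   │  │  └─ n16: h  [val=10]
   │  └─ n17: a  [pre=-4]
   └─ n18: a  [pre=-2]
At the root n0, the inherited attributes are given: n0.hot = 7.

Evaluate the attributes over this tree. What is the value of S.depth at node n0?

"zmzmyqxx"

1. n0.hot = 7  [given at root]
2. n1.ok = true  [terminal]
3. n2.lim = true  [S₀.hot > 6]
4. n3.lim = true  [C₀.lim == true]
5. n4.wid = "xq"  ["xq"]
6. n5.off = 29  [terminal]
7. n6.hot = -6  [len(B.wid) - 8]
8. n7.off = -2  [terminal]
9. n8.val = -7  [terminal]
10. n6.acc = true  [S.hot > -7]
11. n6.wid = 27  [S.hot + g.off + 35]
12. n6.depth = "yw"  ["yw"]
13. n4.ok = "xqyw"  [B.wid ++ S.depth]
14. n3.idx = "vu"  ["vu"]
15. n2.idx = "xx"  ["xx"]
16. n9.hot = 2  [2]
17. n10.lim = true  [S.hot > 1]
18. n11.wid = "yq"  ["yq"]
19. n12.sig = "zm"  [terminal]
20. n11.ok = "zmyq"  [e.sig ++ B.wid]
21. n13.val = 29  [terminal]
22. n10.idx = "mzmyq"  ["m" ++ B.ok]
23. n14.val = 24  [S.hot + 22]
24. n15.wid = "xm"  ["xm"]
25. n16.val = 10  [terminal]
26. n15.ok = "xmn"  [B.wid ++ "n"]
27. n17.pre = -4  [terminal]
28. n14.tag = false  [E.val > 24]
29. n18.pre = -2  [terminal]
30. n9.acc = true  [a.pre > -3]
31. n9.wid = -5  [S.hot - 7]
32. n9.depth = "zmzmyq"  ["z" ++ C.idx]
33. n0.acc = false  [S₀.hot > 7]
34. n0.wid = 30  [S₀.hot + 23]
35. n0.depth = "zmzmyqxx"  [S₁.depth ++ C.idx]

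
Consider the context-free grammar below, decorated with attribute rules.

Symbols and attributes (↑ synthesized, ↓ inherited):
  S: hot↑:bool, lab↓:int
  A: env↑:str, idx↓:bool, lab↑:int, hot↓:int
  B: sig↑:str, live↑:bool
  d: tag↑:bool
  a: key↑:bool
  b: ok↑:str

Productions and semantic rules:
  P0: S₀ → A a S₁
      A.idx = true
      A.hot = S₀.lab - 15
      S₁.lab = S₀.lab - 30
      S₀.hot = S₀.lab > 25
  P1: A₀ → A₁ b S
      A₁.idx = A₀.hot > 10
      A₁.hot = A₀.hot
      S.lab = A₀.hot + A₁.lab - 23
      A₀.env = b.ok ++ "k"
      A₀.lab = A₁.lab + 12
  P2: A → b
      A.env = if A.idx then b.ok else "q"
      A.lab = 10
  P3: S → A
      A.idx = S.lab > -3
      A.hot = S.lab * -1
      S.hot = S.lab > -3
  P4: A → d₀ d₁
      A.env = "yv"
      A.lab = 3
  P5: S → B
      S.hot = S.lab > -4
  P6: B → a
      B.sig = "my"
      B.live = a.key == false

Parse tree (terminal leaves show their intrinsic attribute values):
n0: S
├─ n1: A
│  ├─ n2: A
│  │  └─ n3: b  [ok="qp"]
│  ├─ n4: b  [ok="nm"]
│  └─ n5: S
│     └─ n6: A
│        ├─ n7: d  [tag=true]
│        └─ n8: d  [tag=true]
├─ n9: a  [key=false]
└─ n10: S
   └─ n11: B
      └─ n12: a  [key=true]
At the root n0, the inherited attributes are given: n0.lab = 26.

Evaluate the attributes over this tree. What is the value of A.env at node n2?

1. n0.lab = 26  [given at root]
2. n1.idx = true  [true]
3. n1.hot = 11  [S₀.lab - 15]
4. n2.idx = true  [A₀.hot > 10]
5. n2.hot = 11  [A₀.hot]
6. n3.ok = "qp"  [terminal]
7. n2.env = "qp"  [if A.idx then b.ok else "q"]
8. n2.lab = 10  [10]
9. n4.ok = "nm"  [terminal]
10. n5.lab = -2  [A₀.hot + A₁.lab - 23]
11. n6.idx = true  [S.lab > -3]
12. n6.hot = 2  [S.lab * -1]
13. n7.tag = true  [terminal]
14. n8.tag = true  [terminal]
15. n6.env = "yv"  ["yv"]
16. n6.lab = 3  [3]
17. n5.hot = true  [S.lab > -3]
18. n1.env = "nmk"  [b.ok ++ "k"]
19. n1.lab = 22  [A₁.lab + 12]
20. n9.key = false  [terminal]
21. n10.lab = -4  [S₀.lab - 30]
22. n12.key = true  [terminal]
23. n11.sig = "my"  ["my"]
24. n11.live = false  [a.key == false]
25. n10.hot = false  [S.lab > -4]
26. n0.hot = true  [S₀.lab > 25]

"qp"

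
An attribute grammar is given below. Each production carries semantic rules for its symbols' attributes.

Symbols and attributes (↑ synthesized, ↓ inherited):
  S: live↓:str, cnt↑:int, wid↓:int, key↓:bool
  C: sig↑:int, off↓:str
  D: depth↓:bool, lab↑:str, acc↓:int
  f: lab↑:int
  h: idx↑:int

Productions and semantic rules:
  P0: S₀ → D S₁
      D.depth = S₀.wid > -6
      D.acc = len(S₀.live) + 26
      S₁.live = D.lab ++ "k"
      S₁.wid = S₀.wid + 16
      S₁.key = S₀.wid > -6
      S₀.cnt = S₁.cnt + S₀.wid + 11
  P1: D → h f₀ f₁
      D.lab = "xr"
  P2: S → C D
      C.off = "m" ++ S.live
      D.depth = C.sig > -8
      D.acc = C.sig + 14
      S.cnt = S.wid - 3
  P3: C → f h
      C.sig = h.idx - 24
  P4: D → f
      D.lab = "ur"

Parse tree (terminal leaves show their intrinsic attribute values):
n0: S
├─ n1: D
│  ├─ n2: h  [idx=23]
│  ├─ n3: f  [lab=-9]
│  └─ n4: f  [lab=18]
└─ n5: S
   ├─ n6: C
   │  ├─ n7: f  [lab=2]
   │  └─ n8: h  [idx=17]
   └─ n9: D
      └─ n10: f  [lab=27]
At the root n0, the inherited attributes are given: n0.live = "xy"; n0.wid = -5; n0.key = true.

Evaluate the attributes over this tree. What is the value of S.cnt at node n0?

1. n0.live = "xy"  [given at root]
2. n0.wid = -5  [given at root]
3. n0.key = true  [given at root]
4. n1.depth = true  [S₀.wid > -6]
5. n1.acc = 28  [len(S₀.live) + 26]
6. n2.idx = 23  [terminal]
7. n3.lab = -9  [terminal]
8. n4.lab = 18  [terminal]
9. n1.lab = "xr"  ["xr"]
10. n5.live = "xrk"  [D.lab ++ "k"]
11. n5.wid = 11  [S₀.wid + 16]
12. n5.key = true  [S₀.wid > -6]
13. n6.off = "mxrk"  ["m" ++ S.live]
14. n7.lab = 2  [terminal]
15. n8.idx = 17  [terminal]
16. n6.sig = -7  [h.idx - 24]
17. n9.depth = true  [C.sig > -8]
18. n9.acc = 7  [C.sig + 14]
19. n10.lab = 27  [terminal]
20. n9.lab = "ur"  ["ur"]
21. n5.cnt = 8  [S.wid - 3]
22. n0.cnt = 14  [S₁.cnt + S₀.wid + 11]

14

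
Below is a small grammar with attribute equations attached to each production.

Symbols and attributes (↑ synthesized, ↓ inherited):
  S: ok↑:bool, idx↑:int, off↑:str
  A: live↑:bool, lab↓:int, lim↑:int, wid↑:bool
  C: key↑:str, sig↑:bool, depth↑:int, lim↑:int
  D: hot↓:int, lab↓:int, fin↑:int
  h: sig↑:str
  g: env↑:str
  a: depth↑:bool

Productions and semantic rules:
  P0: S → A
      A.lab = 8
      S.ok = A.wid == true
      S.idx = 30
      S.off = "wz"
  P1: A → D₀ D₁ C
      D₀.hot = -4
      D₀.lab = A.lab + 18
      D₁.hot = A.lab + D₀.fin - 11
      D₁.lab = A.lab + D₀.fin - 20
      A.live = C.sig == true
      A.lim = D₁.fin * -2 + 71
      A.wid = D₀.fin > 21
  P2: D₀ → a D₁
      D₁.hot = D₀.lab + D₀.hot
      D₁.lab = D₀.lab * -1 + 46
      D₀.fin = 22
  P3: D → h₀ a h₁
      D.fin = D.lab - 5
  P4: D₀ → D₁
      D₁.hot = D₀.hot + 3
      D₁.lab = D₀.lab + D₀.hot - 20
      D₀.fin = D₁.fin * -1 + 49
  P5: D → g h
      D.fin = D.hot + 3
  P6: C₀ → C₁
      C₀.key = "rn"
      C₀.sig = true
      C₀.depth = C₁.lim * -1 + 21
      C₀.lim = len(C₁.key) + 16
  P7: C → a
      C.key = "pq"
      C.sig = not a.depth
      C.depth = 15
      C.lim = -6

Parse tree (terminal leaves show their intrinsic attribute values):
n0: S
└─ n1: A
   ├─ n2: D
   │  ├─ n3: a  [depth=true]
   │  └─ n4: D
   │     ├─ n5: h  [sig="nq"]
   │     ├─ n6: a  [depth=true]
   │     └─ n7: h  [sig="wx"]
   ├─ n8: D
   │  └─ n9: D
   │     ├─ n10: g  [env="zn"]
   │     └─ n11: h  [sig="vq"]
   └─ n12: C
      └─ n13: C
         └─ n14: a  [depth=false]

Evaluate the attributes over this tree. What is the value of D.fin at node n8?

24

1. n1.lab = 8  [8]
2. n2.hot = -4  [-4]
3. n2.lab = 26  [A.lab + 18]
4. n3.depth = true  [terminal]
5. n4.hot = 22  [D₀.lab + D₀.hot]
6. n4.lab = 20  [D₀.lab * -1 + 46]
7. n5.sig = "nq"  [terminal]
8. n6.depth = true  [terminal]
9. n7.sig = "wx"  [terminal]
10. n4.fin = 15  [D.lab - 5]
11. n2.fin = 22  [22]
12. n8.hot = 19  [A.lab + D₀.fin - 11]
13. n8.lab = 10  [A.lab + D₀.fin - 20]
14. n9.hot = 22  [D₀.hot + 3]
15. n9.lab = 9  [D₀.lab + D₀.hot - 20]
16. n10.env = "zn"  [terminal]
17. n11.sig = "vq"  [terminal]
18. n9.fin = 25  [D.hot + 3]
19. n8.fin = 24  [D₁.fin * -1 + 49]
20. n14.depth = false  [terminal]
21. n13.key = "pq"  ["pq"]
22. n13.sig = true  [not a.depth]
23. n13.depth = 15  [15]
24. n13.lim = -6  [-6]
25. n12.key = "rn"  ["rn"]
26. n12.sig = true  [true]
27. n12.depth = 27  [C₁.lim * -1 + 21]
28. n12.lim = 18  [len(C₁.key) + 16]
29. n1.live = true  [C.sig == true]
30. n1.lim = 23  [D₁.fin * -2 + 71]
31. n1.wid = true  [D₀.fin > 21]
32. n0.ok = true  [A.wid == true]
33. n0.idx = 30  [30]
34. n0.off = "wz"  ["wz"]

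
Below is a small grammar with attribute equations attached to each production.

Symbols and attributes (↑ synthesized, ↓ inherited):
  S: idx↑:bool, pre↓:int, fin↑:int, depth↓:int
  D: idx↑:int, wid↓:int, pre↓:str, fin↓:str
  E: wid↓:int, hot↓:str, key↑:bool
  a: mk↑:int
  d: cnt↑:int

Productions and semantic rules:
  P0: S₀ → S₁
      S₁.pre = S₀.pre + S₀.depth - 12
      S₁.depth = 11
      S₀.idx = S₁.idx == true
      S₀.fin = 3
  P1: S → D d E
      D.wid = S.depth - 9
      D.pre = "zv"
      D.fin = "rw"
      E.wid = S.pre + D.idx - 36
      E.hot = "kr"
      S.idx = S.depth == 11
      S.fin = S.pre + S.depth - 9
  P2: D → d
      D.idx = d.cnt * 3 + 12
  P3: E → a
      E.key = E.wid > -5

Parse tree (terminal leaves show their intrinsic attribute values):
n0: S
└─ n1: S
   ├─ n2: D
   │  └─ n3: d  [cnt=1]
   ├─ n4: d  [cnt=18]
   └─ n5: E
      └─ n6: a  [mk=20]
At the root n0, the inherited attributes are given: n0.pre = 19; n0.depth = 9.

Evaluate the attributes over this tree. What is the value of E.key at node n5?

false

1. n0.pre = 19  [given at root]
2. n0.depth = 9  [given at root]
3. n1.pre = 16  [S₀.pre + S₀.depth - 12]
4. n1.depth = 11  [11]
5. n2.wid = 2  [S.depth - 9]
6. n2.pre = "zv"  ["zv"]
7. n2.fin = "rw"  ["rw"]
8. n3.cnt = 1  [terminal]
9. n2.idx = 15  [d.cnt * 3 + 12]
10. n4.cnt = 18  [terminal]
11. n5.wid = -5  [S.pre + D.idx - 36]
12. n5.hot = "kr"  ["kr"]
13. n6.mk = 20  [terminal]
14. n5.key = false  [E.wid > -5]
15. n1.idx = true  [S.depth == 11]
16. n1.fin = 18  [S.pre + S.depth - 9]
17. n0.idx = true  [S₁.idx == true]
18. n0.fin = 3  [3]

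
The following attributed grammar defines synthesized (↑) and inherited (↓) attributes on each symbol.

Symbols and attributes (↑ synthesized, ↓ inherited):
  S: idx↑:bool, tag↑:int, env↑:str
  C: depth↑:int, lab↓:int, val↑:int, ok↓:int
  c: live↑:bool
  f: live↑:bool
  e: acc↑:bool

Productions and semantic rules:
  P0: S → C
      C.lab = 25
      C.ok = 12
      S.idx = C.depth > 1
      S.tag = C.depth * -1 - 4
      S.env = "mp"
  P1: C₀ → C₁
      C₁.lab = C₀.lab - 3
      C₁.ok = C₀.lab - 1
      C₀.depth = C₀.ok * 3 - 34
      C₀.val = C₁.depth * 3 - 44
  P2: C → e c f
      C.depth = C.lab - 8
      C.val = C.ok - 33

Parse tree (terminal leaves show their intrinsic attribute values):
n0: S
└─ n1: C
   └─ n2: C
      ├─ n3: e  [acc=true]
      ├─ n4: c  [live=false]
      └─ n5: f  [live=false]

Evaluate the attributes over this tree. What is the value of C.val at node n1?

-2

1. n1.lab = 25  [25]
2. n1.ok = 12  [12]
3. n2.lab = 22  [C₀.lab - 3]
4. n2.ok = 24  [C₀.lab - 1]
5. n3.acc = true  [terminal]
6. n4.live = false  [terminal]
7. n5.live = false  [terminal]
8. n2.depth = 14  [C.lab - 8]
9. n2.val = -9  [C.ok - 33]
10. n1.depth = 2  [C₀.ok * 3 - 34]
11. n1.val = -2  [C₁.depth * 3 - 44]
12. n0.idx = true  [C.depth > 1]
13. n0.tag = -6  [C.depth * -1 - 4]
14. n0.env = "mp"  ["mp"]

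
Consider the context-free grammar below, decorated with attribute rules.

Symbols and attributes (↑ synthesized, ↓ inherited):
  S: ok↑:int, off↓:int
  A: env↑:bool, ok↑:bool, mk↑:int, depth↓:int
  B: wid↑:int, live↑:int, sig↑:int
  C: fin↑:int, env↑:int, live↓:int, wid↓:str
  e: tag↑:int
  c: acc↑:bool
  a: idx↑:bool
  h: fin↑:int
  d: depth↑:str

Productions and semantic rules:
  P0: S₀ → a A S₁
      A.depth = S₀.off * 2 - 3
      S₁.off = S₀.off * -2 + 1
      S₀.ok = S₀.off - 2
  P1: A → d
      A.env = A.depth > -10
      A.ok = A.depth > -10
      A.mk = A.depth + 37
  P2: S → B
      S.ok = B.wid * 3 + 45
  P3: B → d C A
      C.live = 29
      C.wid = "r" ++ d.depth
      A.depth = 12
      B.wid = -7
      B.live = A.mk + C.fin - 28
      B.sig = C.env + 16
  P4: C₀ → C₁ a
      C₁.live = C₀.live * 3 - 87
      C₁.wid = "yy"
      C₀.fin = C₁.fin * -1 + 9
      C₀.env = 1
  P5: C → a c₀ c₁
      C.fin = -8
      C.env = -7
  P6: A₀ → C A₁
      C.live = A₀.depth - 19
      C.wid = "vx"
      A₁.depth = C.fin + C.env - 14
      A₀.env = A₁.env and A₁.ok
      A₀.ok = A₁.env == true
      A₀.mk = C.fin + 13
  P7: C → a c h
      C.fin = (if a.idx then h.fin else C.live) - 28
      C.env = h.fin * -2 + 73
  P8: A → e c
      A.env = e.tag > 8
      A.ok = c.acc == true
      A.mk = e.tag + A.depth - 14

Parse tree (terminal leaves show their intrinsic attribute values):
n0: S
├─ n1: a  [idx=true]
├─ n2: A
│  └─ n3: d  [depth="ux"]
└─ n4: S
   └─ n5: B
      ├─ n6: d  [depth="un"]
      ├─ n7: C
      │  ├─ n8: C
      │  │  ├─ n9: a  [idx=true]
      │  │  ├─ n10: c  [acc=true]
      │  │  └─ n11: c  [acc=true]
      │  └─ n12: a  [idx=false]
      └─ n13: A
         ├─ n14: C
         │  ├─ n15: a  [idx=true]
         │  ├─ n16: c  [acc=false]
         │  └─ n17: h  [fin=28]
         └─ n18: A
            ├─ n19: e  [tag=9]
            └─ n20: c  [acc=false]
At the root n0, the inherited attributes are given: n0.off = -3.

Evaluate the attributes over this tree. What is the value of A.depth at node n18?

3

1. n0.off = -3  [given at root]
2. n1.idx = true  [terminal]
3. n2.depth = -9  [S₀.off * 2 - 3]
4. n3.depth = "ux"  [terminal]
5. n2.env = true  [A.depth > -10]
6. n2.ok = true  [A.depth > -10]
7. n2.mk = 28  [A.depth + 37]
8. n4.off = 7  [S₀.off * -2 + 1]
9. n6.depth = "un"  [terminal]
10. n7.live = 29  [29]
11. n7.wid = "run"  ["r" ++ d.depth]
12. n8.live = 0  [C₀.live * 3 - 87]
13. n8.wid = "yy"  ["yy"]
14. n9.idx = true  [terminal]
15. n10.acc = true  [terminal]
16. n11.acc = true  [terminal]
17. n8.fin = -8  [-8]
18. n8.env = -7  [-7]
19. n12.idx = false  [terminal]
20. n7.fin = 17  [C₁.fin * -1 + 9]
21. n7.env = 1  [1]
22. n13.depth = 12  [12]
23. n14.live = -7  [A₀.depth - 19]
24. n14.wid = "vx"  ["vx"]
25. n15.idx = true  [terminal]
26. n16.acc = false  [terminal]
27. n17.fin = 28  [terminal]
28. n14.fin = 0  [(if a.idx then h.fin else C.live) - 28]
29. n14.env = 17  [h.fin * -2 + 73]
30. n18.depth = 3  [C.fin + C.env - 14]
31. n19.tag = 9  [terminal]
32. n20.acc = false  [terminal]
33. n18.env = true  [e.tag > 8]
34. n18.ok = false  [c.acc == true]
35. n18.mk = -2  [e.tag + A.depth - 14]
36. n13.env = false  [A₁.env and A₁.ok]
37. n13.ok = true  [A₁.env == true]
38. n13.mk = 13  [C.fin + 13]
39. n5.wid = -7  [-7]
40. n5.live = 2  [A.mk + C.fin - 28]
41. n5.sig = 17  [C.env + 16]
42. n4.ok = 24  [B.wid * 3 + 45]
43. n0.ok = -5  [S₀.off - 2]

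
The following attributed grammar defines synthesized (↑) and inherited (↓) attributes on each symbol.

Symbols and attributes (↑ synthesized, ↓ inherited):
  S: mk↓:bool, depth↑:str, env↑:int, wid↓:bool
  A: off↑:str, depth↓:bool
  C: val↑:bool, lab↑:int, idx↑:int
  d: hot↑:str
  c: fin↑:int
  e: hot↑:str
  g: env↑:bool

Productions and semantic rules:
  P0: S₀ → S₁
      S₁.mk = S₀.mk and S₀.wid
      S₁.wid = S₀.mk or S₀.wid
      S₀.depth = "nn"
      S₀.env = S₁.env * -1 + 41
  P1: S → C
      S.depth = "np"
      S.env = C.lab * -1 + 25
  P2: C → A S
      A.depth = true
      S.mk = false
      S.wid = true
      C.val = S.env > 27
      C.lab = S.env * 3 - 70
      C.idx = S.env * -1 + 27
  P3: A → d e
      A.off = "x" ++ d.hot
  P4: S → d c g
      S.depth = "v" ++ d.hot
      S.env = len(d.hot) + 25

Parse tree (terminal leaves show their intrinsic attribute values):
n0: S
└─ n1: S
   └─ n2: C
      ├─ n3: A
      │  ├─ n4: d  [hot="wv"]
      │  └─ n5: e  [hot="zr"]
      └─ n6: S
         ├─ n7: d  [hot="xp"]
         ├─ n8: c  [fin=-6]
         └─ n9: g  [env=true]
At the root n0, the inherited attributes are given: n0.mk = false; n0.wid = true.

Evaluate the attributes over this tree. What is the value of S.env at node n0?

27

1. n0.mk = false  [given at root]
2. n0.wid = true  [given at root]
3. n1.mk = false  [S₀.mk and S₀.wid]
4. n1.wid = true  [S₀.mk or S₀.wid]
5. n3.depth = true  [true]
6. n4.hot = "wv"  [terminal]
7. n5.hot = "zr"  [terminal]
8. n3.off = "xwv"  ["x" ++ d.hot]
9. n6.mk = false  [false]
10. n6.wid = true  [true]
11. n7.hot = "xp"  [terminal]
12. n8.fin = -6  [terminal]
13. n9.env = true  [terminal]
14. n6.depth = "vxp"  ["v" ++ d.hot]
15. n6.env = 27  [len(d.hot) + 25]
16. n2.val = false  [S.env > 27]
17. n2.lab = 11  [S.env * 3 - 70]
18. n2.idx = 0  [S.env * -1 + 27]
19. n1.depth = "np"  ["np"]
20. n1.env = 14  [C.lab * -1 + 25]
21. n0.depth = "nn"  ["nn"]
22. n0.env = 27  [S₁.env * -1 + 41]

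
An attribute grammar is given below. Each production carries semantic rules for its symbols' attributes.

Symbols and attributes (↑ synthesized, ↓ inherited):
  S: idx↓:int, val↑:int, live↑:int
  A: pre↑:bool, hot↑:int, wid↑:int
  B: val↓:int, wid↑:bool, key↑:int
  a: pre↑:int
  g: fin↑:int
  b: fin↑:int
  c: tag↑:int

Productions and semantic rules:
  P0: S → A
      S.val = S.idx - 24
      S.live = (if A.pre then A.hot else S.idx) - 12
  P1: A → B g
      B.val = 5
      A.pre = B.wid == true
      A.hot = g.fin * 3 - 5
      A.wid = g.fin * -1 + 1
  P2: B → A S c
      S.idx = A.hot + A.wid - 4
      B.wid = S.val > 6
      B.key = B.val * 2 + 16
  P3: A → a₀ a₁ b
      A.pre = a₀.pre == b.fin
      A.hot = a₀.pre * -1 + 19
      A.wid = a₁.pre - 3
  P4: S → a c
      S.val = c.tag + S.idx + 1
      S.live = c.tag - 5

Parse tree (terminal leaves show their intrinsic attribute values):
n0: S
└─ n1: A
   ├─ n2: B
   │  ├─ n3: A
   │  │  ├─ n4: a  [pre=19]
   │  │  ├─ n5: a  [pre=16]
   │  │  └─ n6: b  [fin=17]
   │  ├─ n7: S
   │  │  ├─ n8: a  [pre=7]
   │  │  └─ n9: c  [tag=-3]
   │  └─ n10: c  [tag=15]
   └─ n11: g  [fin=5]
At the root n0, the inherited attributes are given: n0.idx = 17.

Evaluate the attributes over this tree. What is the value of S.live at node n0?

-2

1. n0.idx = 17  [given at root]
2. n2.val = 5  [5]
3. n4.pre = 19  [terminal]
4. n5.pre = 16  [terminal]
5. n6.fin = 17  [terminal]
6. n3.pre = false  [a₀.pre == b.fin]
7. n3.hot = 0  [a₀.pre * -1 + 19]
8. n3.wid = 13  [a₁.pre - 3]
9. n7.idx = 9  [A.hot + A.wid - 4]
10. n8.pre = 7  [terminal]
11. n9.tag = -3  [terminal]
12. n7.val = 7  [c.tag + S.idx + 1]
13. n7.live = -8  [c.tag - 5]
14. n10.tag = 15  [terminal]
15. n2.wid = true  [S.val > 6]
16. n2.key = 26  [B.val * 2 + 16]
17. n11.fin = 5  [terminal]
18. n1.pre = true  [B.wid == true]
19. n1.hot = 10  [g.fin * 3 - 5]
20. n1.wid = -4  [g.fin * -1 + 1]
21. n0.val = -7  [S.idx - 24]
22. n0.live = -2  [(if A.pre then A.hot else S.idx) - 12]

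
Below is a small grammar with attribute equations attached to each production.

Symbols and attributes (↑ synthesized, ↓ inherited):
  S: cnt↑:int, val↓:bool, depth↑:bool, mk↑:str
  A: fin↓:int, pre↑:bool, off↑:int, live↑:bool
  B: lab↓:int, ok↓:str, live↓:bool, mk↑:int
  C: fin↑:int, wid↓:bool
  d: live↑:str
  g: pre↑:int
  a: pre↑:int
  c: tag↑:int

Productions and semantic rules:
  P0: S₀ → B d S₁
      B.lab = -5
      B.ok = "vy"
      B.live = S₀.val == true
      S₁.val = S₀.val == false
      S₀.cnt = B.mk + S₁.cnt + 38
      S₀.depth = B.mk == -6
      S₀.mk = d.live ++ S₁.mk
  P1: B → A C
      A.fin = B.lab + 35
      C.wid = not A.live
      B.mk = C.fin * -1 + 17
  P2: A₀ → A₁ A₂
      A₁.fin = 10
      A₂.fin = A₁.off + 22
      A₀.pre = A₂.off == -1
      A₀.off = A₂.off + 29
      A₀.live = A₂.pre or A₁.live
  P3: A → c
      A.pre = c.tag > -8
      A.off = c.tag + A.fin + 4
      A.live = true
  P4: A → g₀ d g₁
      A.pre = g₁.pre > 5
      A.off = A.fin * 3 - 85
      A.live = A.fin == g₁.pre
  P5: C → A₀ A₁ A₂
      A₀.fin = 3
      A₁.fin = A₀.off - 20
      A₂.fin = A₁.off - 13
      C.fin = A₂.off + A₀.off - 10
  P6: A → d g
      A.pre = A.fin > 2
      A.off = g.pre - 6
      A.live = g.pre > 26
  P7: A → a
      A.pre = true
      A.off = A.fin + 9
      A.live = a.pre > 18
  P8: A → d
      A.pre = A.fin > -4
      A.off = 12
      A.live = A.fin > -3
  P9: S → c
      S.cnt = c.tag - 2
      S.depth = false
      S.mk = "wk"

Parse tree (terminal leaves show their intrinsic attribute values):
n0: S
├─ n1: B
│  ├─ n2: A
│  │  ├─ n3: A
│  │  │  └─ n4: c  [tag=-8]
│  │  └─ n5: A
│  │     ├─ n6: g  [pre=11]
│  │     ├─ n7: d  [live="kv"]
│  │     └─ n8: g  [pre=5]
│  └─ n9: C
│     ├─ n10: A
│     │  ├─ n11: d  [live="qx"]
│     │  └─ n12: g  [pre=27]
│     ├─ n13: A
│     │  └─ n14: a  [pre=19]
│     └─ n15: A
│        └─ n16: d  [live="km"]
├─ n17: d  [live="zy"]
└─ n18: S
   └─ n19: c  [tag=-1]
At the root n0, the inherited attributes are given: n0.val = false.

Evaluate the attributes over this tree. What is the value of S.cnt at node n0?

1. n0.val = false  [given at root]
2. n1.lab = -5  [-5]
3. n1.ok = "vy"  ["vy"]
4. n1.live = false  [S₀.val == true]
5. n2.fin = 30  [B.lab + 35]
6. n3.fin = 10  [10]
7. n4.tag = -8  [terminal]
8. n3.pre = false  [c.tag > -8]
9. n3.off = 6  [c.tag + A.fin + 4]
10. n3.live = true  [true]
11. n5.fin = 28  [A₁.off + 22]
12. n6.pre = 11  [terminal]
13. n7.live = "kv"  [terminal]
14. n8.pre = 5  [terminal]
15. n5.pre = false  [g₁.pre > 5]
16. n5.off = -1  [A.fin * 3 - 85]
17. n5.live = false  [A.fin == g₁.pre]
18. n2.pre = true  [A₂.off == -1]
19. n2.off = 28  [A₂.off + 29]
20. n2.live = true  [A₂.pre or A₁.live]
21. n9.wid = false  [not A.live]
22. n10.fin = 3  [3]
23. n11.live = "qx"  [terminal]
24. n12.pre = 27  [terminal]
25. n10.pre = true  [A.fin > 2]
26. n10.off = 21  [g.pre - 6]
27. n10.live = true  [g.pre > 26]
28. n13.fin = 1  [A₀.off - 20]
29. n14.pre = 19  [terminal]
30. n13.pre = true  [true]
31. n13.off = 10  [A.fin + 9]
32. n13.live = true  [a.pre > 18]
33. n15.fin = -3  [A₁.off - 13]
34. n16.live = "km"  [terminal]
35. n15.pre = true  [A.fin > -4]
36. n15.off = 12  [12]
37. n15.live = false  [A.fin > -3]
38. n9.fin = 23  [A₂.off + A₀.off - 10]
39. n1.mk = -6  [C.fin * -1 + 17]
40. n17.live = "zy"  [terminal]
41. n18.val = true  [S₀.val == false]
42. n19.tag = -1  [terminal]
43. n18.cnt = -3  [c.tag - 2]
44. n18.depth = false  [false]
45. n18.mk = "wk"  ["wk"]
46. n0.cnt = 29  [B.mk + S₁.cnt + 38]
47. n0.depth = true  [B.mk == -6]
48. n0.mk = "zywk"  [d.live ++ S₁.mk]

29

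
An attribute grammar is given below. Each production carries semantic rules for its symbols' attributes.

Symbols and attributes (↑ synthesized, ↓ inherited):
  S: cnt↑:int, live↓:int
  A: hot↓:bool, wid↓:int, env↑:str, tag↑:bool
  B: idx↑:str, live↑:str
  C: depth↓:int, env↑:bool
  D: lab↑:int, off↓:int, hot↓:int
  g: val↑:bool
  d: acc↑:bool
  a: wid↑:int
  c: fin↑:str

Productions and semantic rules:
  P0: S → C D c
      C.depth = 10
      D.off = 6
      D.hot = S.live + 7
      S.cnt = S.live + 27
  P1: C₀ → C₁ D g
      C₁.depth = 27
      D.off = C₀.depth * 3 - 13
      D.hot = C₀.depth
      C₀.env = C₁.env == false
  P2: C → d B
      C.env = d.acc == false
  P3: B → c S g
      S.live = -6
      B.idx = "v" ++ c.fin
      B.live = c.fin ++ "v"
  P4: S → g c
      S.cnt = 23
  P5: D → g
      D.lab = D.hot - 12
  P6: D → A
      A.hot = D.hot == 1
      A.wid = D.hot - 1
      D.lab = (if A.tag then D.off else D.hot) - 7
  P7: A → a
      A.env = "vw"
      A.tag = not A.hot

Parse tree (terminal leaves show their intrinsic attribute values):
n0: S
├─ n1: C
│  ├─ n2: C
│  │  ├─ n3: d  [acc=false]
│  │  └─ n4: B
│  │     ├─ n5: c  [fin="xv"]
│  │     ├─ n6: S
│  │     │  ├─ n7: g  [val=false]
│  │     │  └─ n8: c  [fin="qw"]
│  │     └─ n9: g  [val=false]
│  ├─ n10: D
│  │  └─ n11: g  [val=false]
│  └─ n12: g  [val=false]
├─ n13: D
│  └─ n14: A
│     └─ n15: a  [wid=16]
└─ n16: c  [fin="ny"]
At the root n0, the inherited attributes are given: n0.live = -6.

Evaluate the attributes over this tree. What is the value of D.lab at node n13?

1. n0.live = -6  [given at root]
2. n1.depth = 10  [10]
3. n2.depth = 27  [27]
4. n3.acc = false  [terminal]
5. n5.fin = "xv"  [terminal]
6. n6.live = -6  [-6]
7. n7.val = false  [terminal]
8. n8.fin = "qw"  [terminal]
9. n6.cnt = 23  [23]
10. n9.val = false  [terminal]
11. n4.idx = "vxv"  ["v" ++ c.fin]
12. n4.live = "xvv"  [c.fin ++ "v"]
13. n2.env = true  [d.acc == false]
14. n10.off = 17  [C₀.depth * 3 - 13]
15. n10.hot = 10  [C₀.depth]
16. n11.val = false  [terminal]
17. n10.lab = -2  [D.hot - 12]
18. n12.val = false  [terminal]
19. n1.env = false  [C₁.env == false]
20. n13.off = 6  [6]
21. n13.hot = 1  [S.live + 7]
22. n14.hot = true  [D.hot == 1]
23. n14.wid = 0  [D.hot - 1]
24. n15.wid = 16  [terminal]
25. n14.env = "vw"  ["vw"]
26. n14.tag = false  [not A.hot]
27. n13.lab = -6  [(if A.tag then D.off else D.hot) - 7]
28. n16.fin = "ny"  [terminal]
29. n0.cnt = 21  [S.live + 27]

-6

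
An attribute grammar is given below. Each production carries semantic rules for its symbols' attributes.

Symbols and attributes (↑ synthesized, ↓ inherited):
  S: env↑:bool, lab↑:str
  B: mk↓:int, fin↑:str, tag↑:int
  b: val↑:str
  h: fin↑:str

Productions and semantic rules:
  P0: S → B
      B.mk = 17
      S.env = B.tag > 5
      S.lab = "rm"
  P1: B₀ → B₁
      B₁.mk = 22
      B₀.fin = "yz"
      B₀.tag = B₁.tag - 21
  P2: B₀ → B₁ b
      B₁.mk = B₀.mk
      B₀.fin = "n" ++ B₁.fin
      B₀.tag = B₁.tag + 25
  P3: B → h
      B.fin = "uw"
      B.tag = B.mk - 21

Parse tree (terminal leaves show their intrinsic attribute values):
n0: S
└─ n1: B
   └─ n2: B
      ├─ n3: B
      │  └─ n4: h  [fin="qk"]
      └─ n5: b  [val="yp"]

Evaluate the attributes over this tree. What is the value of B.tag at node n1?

1. n1.mk = 17  [17]
2. n2.mk = 22  [22]
3. n3.mk = 22  [B₀.mk]
4. n4.fin = "qk"  [terminal]
5. n3.fin = "uw"  ["uw"]
6. n3.tag = 1  [B.mk - 21]
7. n5.val = "yp"  [terminal]
8. n2.fin = "nuw"  ["n" ++ B₁.fin]
9. n2.tag = 26  [B₁.tag + 25]
10. n1.fin = "yz"  ["yz"]
11. n1.tag = 5  [B₁.tag - 21]
12. n0.env = false  [B.tag > 5]
13. n0.lab = "rm"  ["rm"]

5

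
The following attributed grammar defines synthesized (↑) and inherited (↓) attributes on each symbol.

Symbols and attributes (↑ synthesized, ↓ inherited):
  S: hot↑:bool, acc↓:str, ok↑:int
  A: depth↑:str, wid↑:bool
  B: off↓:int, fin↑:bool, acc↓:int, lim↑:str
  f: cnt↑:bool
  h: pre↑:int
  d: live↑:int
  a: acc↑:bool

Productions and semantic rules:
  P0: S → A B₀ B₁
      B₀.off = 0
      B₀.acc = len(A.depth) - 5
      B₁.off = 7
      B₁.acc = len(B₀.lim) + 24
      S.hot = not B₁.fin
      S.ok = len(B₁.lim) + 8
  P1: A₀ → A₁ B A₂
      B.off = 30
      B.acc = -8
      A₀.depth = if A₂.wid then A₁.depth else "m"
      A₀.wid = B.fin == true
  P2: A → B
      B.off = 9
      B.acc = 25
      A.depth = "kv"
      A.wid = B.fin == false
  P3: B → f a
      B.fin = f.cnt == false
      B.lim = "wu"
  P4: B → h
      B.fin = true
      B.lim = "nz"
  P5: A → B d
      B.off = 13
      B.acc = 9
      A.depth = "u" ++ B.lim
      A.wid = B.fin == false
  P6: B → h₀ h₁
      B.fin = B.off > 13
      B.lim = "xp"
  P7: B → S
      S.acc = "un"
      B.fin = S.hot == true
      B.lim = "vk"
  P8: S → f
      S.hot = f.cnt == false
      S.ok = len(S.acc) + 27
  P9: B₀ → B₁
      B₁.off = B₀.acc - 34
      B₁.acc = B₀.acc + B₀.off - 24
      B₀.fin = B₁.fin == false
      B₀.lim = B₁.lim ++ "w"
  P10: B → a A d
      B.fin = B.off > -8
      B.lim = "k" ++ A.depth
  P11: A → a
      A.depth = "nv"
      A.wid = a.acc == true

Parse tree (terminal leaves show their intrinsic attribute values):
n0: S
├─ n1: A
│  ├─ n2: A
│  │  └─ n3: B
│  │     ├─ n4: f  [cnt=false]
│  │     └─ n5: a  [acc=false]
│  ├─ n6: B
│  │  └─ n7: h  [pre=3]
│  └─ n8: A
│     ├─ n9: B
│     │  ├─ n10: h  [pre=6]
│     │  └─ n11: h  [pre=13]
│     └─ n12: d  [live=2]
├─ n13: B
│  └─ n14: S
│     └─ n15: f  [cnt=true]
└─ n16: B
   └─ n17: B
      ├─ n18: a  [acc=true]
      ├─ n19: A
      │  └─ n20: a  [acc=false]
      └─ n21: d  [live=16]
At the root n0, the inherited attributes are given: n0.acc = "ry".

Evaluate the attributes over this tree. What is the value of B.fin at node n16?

true

1. n0.acc = "ry"  [given at root]
2. n3.off = 9  [9]
3. n3.acc = 25  [25]
4. n4.cnt = false  [terminal]
5. n5.acc = false  [terminal]
6. n3.fin = true  [f.cnt == false]
7. n3.lim = "wu"  ["wu"]
8. n2.depth = "kv"  ["kv"]
9. n2.wid = false  [B.fin == false]
10. n6.off = 30  [30]
11. n6.acc = -8  [-8]
12. n7.pre = 3  [terminal]
13. n6.fin = true  [true]
14. n6.lim = "nz"  ["nz"]
15. n9.off = 13  [13]
16. n9.acc = 9  [9]
17. n10.pre = 6  [terminal]
18. n11.pre = 13  [terminal]
19. n9.fin = false  [B.off > 13]
20. n9.lim = "xp"  ["xp"]
21. n12.live = 2  [terminal]
22. n8.depth = "uxp"  ["u" ++ B.lim]
23. n8.wid = true  [B.fin == false]
24. n1.depth = "kv"  [if A₂.wid then A₁.depth else "m"]
25. n1.wid = true  [B.fin == true]
26. n13.off = 0  [0]
27. n13.acc = -3  [len(A.depth) - 5]
28. n14.acc = "un"  ["un"]
29. n15.cnt = true  [terminal]
30. n14.hot = false  [f.cnt == false]
31. n14.ok = 29  [len(S.acc) + 27]
32. n13.fin = false  [S.hot == true]
33. n13.lim = "vk"  ["vk"]
34. n16.off = 7  [7]
35. n16.acc = 26  [len(B₀.lim) + 24]
36. n17.off = -8  [B₀.acc - 34]
37. n17.acc = 9  [B₀.acc + B₀.off - 24]
38. n18.acc = true  [terminal]
39. n20.acc = false  [terminal]
40. n19.depth = "nv"  ["nv"]
41. n19.wid = false  [a.acc == true]
42. n21.live = 16  [terminal]
43. n17.fin = false  [B.off > -8]
44. n17.lim = "knv"  ["k" ++ A.depth]
45. n16.fin = true  [B₁.fin == false]
46. n16.lim = "knvw"  [B₁.lim ++ "w"]
47. n0.hot = false  [not B₁.fin]
48. n0.ok = 12  [len(B₁.lim) + 8]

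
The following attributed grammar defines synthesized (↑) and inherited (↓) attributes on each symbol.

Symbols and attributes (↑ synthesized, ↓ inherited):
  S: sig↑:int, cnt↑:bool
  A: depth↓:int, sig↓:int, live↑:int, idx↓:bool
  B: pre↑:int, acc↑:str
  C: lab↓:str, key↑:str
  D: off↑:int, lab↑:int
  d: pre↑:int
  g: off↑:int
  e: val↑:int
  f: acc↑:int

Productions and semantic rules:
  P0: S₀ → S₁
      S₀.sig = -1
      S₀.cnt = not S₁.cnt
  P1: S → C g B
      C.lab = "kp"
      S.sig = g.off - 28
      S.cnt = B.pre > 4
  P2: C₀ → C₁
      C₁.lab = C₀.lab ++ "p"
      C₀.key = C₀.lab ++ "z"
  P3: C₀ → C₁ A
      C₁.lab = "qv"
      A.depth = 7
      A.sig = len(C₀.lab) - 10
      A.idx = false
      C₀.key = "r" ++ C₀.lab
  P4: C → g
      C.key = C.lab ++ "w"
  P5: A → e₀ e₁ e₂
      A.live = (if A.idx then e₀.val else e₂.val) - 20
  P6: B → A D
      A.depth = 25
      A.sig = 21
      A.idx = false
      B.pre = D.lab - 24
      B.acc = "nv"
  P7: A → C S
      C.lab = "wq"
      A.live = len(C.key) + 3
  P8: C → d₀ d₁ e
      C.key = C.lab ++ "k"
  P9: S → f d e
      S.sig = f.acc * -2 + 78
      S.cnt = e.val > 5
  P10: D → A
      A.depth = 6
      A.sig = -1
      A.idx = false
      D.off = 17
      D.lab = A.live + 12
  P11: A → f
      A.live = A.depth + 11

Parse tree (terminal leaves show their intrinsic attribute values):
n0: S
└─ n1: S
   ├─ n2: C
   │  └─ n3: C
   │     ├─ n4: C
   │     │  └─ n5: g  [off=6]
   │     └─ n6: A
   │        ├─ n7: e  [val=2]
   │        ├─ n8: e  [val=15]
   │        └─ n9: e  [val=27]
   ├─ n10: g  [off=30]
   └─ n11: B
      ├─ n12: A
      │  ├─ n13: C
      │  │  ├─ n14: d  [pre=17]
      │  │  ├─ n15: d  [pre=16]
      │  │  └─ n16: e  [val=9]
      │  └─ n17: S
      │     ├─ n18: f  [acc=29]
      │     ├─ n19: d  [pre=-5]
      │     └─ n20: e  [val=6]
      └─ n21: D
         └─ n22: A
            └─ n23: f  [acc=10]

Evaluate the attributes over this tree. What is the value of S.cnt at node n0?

false

1. n2.lab = "kp"  ["kp"]
2. n3.lab = "kpp"  [C₀.lab ++ "p"]
3. n4.lab = "qv"  ["qv"]
4. n5.off = 6  [terminal]
5. n4.key = "qvw"  [C.lab ++ "w"]
6. n6.depth = 7  [7]
7. n6.sig = -7  [len(C₀.lab) - 10]
8. n6.idx = false  [false]
9. n7.val = 2  [terminal]
10. n8.val = 15  [terminal]
11. n9.val = 27  [terminal]
12. n6.live = 7  [(if A.idx then e₀.val else e₂.val) - 20]
13. n3.key = "rkpp"  ["r" ++ C₀.lab]
14. n2.key = "kpz"  [C₀.lab ++ "z"]
15. n10.off = 30  [terminal]
16. n12.depth = 25  [25]
17. n12.sig = 21  [21]
18. n12.idx = false  [false]
19. n13.lab = "wq"  ["wq"]
20. n14.pre = 17  [terminal]
21. n15.pre = 16  [terminal]
22. n16.val = 9  [terminal]
23. n13.key = "wqk"  [C.lab ++ "k"]
24. n18.acc = 29  [terminal]
25. n19.pre = -5  [terminal]
26. n20.val = 6  [terminal]
27. n17.sig = 20  [f.acc * -2 + 78]
28. n17.cnt = true  [e.val > 5]
29. n12.live = 6  [len(C.key) + 3]
30. n22.depth = 6  [6]
31. n22.sig = -1  [-1]
32. n22.idx = false  [false]
33. n23.acc = 10  [terminal]
34. n22.live = 17  [A.depth + 11]
35. n21.off = 17  [17]
36. n21.lab = 29  [A.live + 12]
37. n11.pre = 5  [D.lab - 24]
38. n11.acc = "nv"  ["nv"]
39. n1.sig = 2  [g.off - 28]
40. n1.cnt = true  [B.pre > 4]
41. n0.sig = -1  [-1]
42. n0.cnt = false  [not S₁.cnt]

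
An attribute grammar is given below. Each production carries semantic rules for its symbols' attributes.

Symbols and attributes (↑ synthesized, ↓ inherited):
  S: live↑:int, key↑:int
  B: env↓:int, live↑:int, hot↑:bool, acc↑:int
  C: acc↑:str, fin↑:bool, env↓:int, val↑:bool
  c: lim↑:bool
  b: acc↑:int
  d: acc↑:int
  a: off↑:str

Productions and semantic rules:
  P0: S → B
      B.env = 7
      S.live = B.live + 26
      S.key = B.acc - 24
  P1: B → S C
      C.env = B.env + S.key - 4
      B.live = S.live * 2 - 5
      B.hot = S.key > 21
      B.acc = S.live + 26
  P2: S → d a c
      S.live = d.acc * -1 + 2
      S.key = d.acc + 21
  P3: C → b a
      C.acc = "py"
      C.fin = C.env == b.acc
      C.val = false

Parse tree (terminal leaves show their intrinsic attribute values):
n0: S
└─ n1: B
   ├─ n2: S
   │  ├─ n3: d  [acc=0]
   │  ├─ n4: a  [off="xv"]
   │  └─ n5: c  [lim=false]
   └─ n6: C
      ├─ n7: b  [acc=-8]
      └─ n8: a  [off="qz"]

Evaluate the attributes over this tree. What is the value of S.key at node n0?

4

1. n1.env = 7  [7]
2. n3.acc = 0  [terminal]
3. n4.off = "xv"  [terminal]
4. n5.lim = false  [terminal]
5. n2.live = 2  [d.acc * -1 + 2]
6. n2.key = 21  [d.acc + 21]
7. n6.env = 24  [B.env + S.key - 4]
8. n7.acc = -8  [terminal]
9. n8.off = "qz"  [terminal]
10. n6.acc = "py"  ["py"]
11. n6.fin = false  [C.env == b.acc]
12. n6.val = false  [false]
13. n1.live = -1  [S.live * 2 - 5]
14. n1.hot = false  [S.key > 21]
15. n1.acc = 28  [S.live + 26]
16. n0.live = 25  [B.live + 26]
17. n0.key = 4  [B.acc - 24]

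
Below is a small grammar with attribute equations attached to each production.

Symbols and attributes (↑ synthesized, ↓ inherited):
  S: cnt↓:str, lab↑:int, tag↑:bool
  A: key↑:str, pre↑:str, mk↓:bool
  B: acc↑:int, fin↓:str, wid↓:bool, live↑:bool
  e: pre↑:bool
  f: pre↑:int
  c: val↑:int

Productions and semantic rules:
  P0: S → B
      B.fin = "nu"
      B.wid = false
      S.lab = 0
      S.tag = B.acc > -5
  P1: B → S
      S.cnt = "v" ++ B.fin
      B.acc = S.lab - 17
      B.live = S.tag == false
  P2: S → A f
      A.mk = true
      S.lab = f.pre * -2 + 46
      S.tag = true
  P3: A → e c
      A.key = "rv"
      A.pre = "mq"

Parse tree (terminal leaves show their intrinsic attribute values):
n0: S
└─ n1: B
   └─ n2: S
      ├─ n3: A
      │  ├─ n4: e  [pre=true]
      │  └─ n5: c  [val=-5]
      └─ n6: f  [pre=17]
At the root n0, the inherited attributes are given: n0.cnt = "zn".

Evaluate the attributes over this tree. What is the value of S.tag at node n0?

false

1. n0.cnt = "zn"  [given at root]
2. n1.fin = "nu"  ["nu"]
3. n1.wid = false  [false]
4. n2.cnt = "vnu"  ["v" ++ B.fin]
5. n3.mk = true  [true]
6. n4.pre = true  [terminal]
7. n5.val = -5  [terminal]
8. n3.key = "rv"  ["rv"]
9. n3.pre = "mq"  ["mq"]
10. n6.pre = 17  [terminal]
11. n2.lab = 12  [f.pre * -2 + 46]
12. n2.tag = true  [true]
13. n1.acc = -5  [S.lab - 17]
14. n1.live = false  [S.tag == false]
15. n0.lab = 0  [0]
16. n0.tag = false  [B.acc > -5]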